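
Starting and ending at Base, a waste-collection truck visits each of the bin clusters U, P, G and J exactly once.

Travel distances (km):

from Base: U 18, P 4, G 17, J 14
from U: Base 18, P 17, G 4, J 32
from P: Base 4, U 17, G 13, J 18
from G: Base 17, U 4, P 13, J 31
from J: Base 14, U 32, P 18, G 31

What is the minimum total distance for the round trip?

Shortest round trip = 67 km.

With 4 stops there are 4!/2 = 12 distinct round trips (a route and its reverse cost the same).
Base-U-P-G-J-Base: 18+17+13+31+14 = 93
Base-U-P-J-G-Base: 18+17+18+31+17 = 101
Base-U-G-P-J-Base: 18+4+13+18+14 = 67
Base-U-G-J-P-Base: 18+4+31+18+4 = 75
Base-U-J-P-G-Base: 18+32+18+13+17 = 98
Base-U-J-G-P-Base: 18+32+31+13+4 = 98
Base-P-U-G-J-Base: 4+17+4+31+14 = 70
Base-P-U-J-G-Base: 4+17+32+31+17 = 101
Base-P-G-U-J-Base: 4+13+4+32+14 = 67
Base-P-J-U-G-Base: 4+18+32+4+17 = 75
Base-G-U-P-J-Base: 17+4+17+18+14 = 70
Base-G-P-U-J-Base: 17+13+17+32+14 = 93
The minimum is 67.
One optimal route: Base → U → G → P → J → Base (or its reverse).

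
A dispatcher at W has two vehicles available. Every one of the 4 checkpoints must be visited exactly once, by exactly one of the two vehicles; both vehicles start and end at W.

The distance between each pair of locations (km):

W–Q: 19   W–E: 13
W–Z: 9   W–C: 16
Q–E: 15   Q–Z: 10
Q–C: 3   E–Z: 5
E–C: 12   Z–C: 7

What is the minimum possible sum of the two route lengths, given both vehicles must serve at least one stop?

64 km — the smallest possible combined total.

Check every non-empty split of the stops between the two vehicles; for each half take its own optimal tour:
  {Q} + {E, Z, C}: 38 + 41 = 79
  {E} + {Q, Z, C}: 26 + 38 = 64
  {Q, E} + {Z, C}: 47 + 32 = 79
  {Z} + {Q, E, C}: 18 + 47 = 65
  {Q, Z} + {E, C}: 38 + 41 = 79
  {E, Z} + {Q, C}: 27 + 38 = 65
  … (7 splits in total)
Best: vehicle 1 W → E → W = 26; vehicle 2 W → Q → C → Z → W = 38; combined 64.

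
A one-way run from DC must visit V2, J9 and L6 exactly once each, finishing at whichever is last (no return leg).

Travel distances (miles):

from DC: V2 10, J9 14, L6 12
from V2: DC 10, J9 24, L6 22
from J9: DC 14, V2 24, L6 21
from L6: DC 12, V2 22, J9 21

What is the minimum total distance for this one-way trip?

There are 3! = 6 possible orderings.
DC → V2 → J9 → L6: 10+24+21 = 55
DC → V2 → L6 → J9: 10+22+21 = 53
DC → J9 → V2 → L6: 14+24+22 = 60
DC → J9 → L6 → V2: 14+21+22 = 57
DC → L6 → V2 → J9: 12+22+24 = 58
DC → L6 → J9 → V2: 12+21+24 = 57
The minimum is 53.
One shortest path: DC → V2 → L6 → J9.

Shortest open route: 53 miles.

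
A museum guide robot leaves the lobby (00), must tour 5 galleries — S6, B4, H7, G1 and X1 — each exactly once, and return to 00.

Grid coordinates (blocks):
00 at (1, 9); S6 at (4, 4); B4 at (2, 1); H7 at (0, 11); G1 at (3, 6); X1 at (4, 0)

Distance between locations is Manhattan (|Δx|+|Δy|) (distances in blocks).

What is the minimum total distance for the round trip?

00→S6→B4→H7→G1→X1→00: 8+5+12+8+7+12 = 52
00→S6→B4→H7→X1→G1→00: 8+5+12+15+7+5 = 52
00→S6→B4→G1→H7→X1→00: 8+5+6+8+15+12 = 54
00→S6→B4→G1→X1→H7→00: 8+5+6+7+15+3 = 44
00→S6→B4→X1→H7→G1→00: 8+5+3+15+8+5 = 44
00→S6→B4→X1→G1→H7→00: 8+5+3+7+8+3 = 34
00→S6→H7→B4→G1→X1→00: 8+11+12+6+7+12 = 56
00→S6→H7→B4→X1→G1→00: 8+11+12+3+7+5 = 46
00→S6→H7→G1→B4→X1→00: 8+11+8+6+3+12 = 48
00→S6→H7→G1→X1→B4→00: 8+11+8+7+3+9 = 46
00→S6→H7→X1→B4→G1→00: 8+11+15+3+6+5 = 48
00→S6→H7→X1→G1→B4→00: 8+11+15+7+6+9 = 56
00→S6→G1→B4→H7→X1→00: 8+3+6+12+15+12 = 56
00→S6→G1→B4→X1→H7→00: 8+3+6+3+15+3 = 38
… (46 more)
00→B4→X1→S6→G1→H7→00: 9+3+4+3+8+3 = 30  ← best
The minimum is 30.
One optimal route: 00 → B4 → X1 → S6 → G1 → H7 → 00 (or its reverse).

30 blocks — the shortest possible round trip.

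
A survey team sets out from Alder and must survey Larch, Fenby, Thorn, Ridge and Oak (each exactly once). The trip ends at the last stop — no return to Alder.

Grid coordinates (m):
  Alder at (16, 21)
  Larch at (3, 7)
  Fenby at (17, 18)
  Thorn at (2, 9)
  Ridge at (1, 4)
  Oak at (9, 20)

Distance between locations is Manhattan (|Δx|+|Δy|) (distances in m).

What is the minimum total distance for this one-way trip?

Minimum one-way distance = 40 m.

There are 5! = 120 possible orderings.
Alder→Larch→Fenby→Thorn→Ridge→Oak: 27+25+24+6+24 = 106
Alder→Larch→Fenby→Thorn→Oak→Ridge: 27+25+24+18+24 = 118
Alder→Larch→Fenby→Ridge→Thorn→Oak: 27+25+30+6+18 = 106
Alder→Larch→Fenby→Ridge→Oak→Thorn: 27+25+30+24+18 = 124
Alder→Larch→Fenby→Oak→Thorn→Ridge: 27+25+10+18+6 = 86
Alder→Larch→Fenby→Oak→Ridge→Thorn: 27+25+10+24+6 = 92
Alder→Larch→Thorn→Fenby→Ridge→Oak: 27+3+24+30+24 = 108
Alder→Larch→Thorn→Fenby→Oak→Ridge: 27+3+24+10+24 = 88
Alder→Larch→Thorn→Ridge→Fenby→Oak: 27+3+6+30+10 = 76
Alder→Larch→Thorn→Ridge→Oak→Fenby: 27+3+6+24+10 = 70
Alder→Larch→Thorn→Oak→Fenby→Ridge: 27+3+18+10+30 = 88
Alder→Larch→Thorn→Oak→Ridge→Fenby: 27+3+18+24+30 = 102
Alder→Larch→Ridge→Fenby→Thorn→Oak: 27+5+30+24+18 = 104
Alder→Larch→Ridge→Fenby→Oak→Thorn: 27+5+30+10+18 = 90
… (106 more)
Alder→Fenby→Oak→Thorn→Larch→Ridge: 4+10+18+3+5 = 40  ← best
The minimum is 40.
One shortest path: Alder → Fenby → Oak → Thorn → Larch → Ridge.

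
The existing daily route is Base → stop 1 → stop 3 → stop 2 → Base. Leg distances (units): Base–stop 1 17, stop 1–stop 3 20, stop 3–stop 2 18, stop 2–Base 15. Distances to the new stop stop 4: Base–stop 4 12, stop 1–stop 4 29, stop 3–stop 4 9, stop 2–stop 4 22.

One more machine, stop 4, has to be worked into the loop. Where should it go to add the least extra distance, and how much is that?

Insertion cost between consecutive stops i–j is d(i,stop 4) + d(stop 4,j) − d(i,j):
  between Base and stop 1: 12 + 29 − 17 = 24
  between stop 1 and stop 3: 29 + 9 − 20 = 18
  between stop 3 and stop 2: 9 + 22 − 18 = 13
  between stop 2 and Base: 22 + 12 − 15 = 19
Cheapest insertion is between stop 3 and stop 2, adding 13.
New total = 70 + 13 = 83.

+13 — insert stop 4 between stop 3 and stop 2.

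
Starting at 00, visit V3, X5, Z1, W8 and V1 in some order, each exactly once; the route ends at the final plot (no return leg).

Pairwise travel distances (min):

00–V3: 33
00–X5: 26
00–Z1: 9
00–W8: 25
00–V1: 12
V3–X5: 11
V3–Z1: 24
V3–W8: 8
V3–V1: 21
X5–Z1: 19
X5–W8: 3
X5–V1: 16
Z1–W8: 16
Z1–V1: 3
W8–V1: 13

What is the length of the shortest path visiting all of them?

There are 5! = 120 possible orderings.
00→V3→X5→Z1→W8→V1: 33+11+19+16+13 = 92
00→V3→X5→Z1→V1→W8: 33+11+19+3+13 = 79
00→V3→X5→W8→Z1→V1: 33+11+3+16+3 = 66
00→V3→X5→W8→V1→Z1: 33+11+3+13+3 = 63
00→V3→X5→V1→Z1→W8: 33+11+16+3+16 = 79
00→V3→X5→V1→W8→Z1: 33+11+16+13+16 = 89
00→V3→Z1→X5→W8→V1: 33+24+19+3+13 = 92
00→V3→Z1→X5→V1→W8: 33+24+19+16+13 = 105
00→V3→Z1→W8→X5→V1: 33+24+16+3+16 = 92
00→V3→Z1→W8→V1→X5: 33+24+16+13+16 = 102
00→V3→Z1→V1→X5→W8: 33+24+3+16+3 = 79
00→V3→Z1→V1→W8→X5: 33+24+3+13+3 = 76
00→V3→W8→X5→Z1→V1: 33+8+3+19+3 = 66
00→V3→W8→X5→V1→Z1: 33+8+3+16+3 = 63
… (106 more)
00→Z1→V1→X5→W8→V3: 9+3+16+3+8 = 39  ← best
The minimum is 39.
One shortest path: 00 → Z1 → V1 → X5 → W8 → V3.

Shortest open route: 39 min.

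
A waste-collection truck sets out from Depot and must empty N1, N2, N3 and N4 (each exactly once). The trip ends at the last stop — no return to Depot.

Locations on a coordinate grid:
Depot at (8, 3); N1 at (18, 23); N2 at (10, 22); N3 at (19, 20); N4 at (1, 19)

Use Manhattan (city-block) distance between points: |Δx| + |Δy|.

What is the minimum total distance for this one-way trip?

There are 4! = 24 possible orderings.
Depot → N1 → N2 → N3 → N4: 30+9+11+19 = 69
Depot → N1 → N2 → N4 → N3: 30+9+12+19 = 70
Depot → N1 → N3 → N2 → N4: 30+4+11+12 = 57
Depot → N1 → N3 → N4 → N2: 30+4+19+12 = 65
Depot → N1 → N4 → N2 → N3: 30+21+12+11 = 74
Depot → N1 → N4 → N3 → N2: 30+21+19+11 = 81
Depot → N2 → N1 → N3 → N4: 21+9+4+19 = 53
Depot → N2 → N1 → N4 → N3: 21+9+21+19 = 70
Depot → N2 → N3 → N1 → N4: 21+11+4+21 = 57
Depot → N2 → N3 → N4 → N1: 21+11+19+21 = 72
Depot → N2 → N4 → N1 → N3: 21+12+21+4 = 58
Depot → N2 → N4 → N3 → N1: 21+12+19+4 = 56
Depot → N3 → N1 → N2 → N4: 28+4+9+12 = 53
Depot → N3 → N1 → N4 → N2: 28+4+21+12 = 65
… (10 more)
Depot → N4 → N2 → N1 → N3: 23+12+9+4 = 48  ← best
The minimum is 48.
One shortest path: Depot → N4 → N2 → N1 → N3.

48 — the minimum one-way total.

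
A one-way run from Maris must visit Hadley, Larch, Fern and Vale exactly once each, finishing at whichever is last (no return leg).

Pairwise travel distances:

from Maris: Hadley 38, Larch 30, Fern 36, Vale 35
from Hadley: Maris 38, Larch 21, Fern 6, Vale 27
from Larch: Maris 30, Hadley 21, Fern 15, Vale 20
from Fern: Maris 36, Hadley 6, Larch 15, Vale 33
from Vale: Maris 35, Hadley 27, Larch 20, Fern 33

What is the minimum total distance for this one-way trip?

There are 4! = 24 possible orderings.
Maris - Hadley - Larch - Fern - Vale: 38+21+15+33 = 107
Maris - Hadley - Larch - Vale - Fern: 38+21+20+33 = 112
Maris - Hadley - Fern - Larch - Vale: 38+6+15+20 = 79
Maris - Hadley - Fern - Vale - Larch: 38+6+33+20 = 97
Maris - Hadley - Vale - Larch - Fern: 38+27+20+15 = 100
Maris - Hadley - Vale - Fern - Larch: 38+27+33+15 = 113
Maris - Larch - Hadley - Fern - Vale: 30+21+6+33 = 90
Maris - Larch - Hadley - Vale - Fern: 30+21+27+33 = 111
Maris - Larch - Fern - Hadley - Vale: 30+15+6+27 = 78
Maris - Larch - Fern - Vale - Hadley: 30+15+33+27 = 105
Maris - Larch - Vale - Hadley - Fern: 30+20+27+6 = 83
Maris - Larch - Vale - Fern - Hadley: 30+20+33+6 = 89
Maris - Fern - Hadley - Larch - Vale: 36+6+21+20 = 83
Maris - Fern - Hadley - Vale - Larch: 36+6+27+20 = 89
… (10 more)
Maris - Vale - Larch - Fern - Hadley: 35+20+15+6 = 76  ← best
The minimum is 76.
One shortest path: Maris → Vale → Larch → Fern → Hadley.

Shortest open route: 76.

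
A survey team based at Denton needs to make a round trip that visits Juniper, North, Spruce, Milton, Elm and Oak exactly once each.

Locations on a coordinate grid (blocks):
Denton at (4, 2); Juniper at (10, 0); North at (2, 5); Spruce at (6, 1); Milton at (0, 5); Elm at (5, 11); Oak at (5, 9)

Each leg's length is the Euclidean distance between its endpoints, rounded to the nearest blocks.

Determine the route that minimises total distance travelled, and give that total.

32 blocks — the shortest possible round trip.

With 6 stops there are 6!/2 = 360 distinct round trips (a route and its reverse cost the same).
Denton - Juniper - North - Spruce - Milton - Elm - Oak - Denton: 6+9+6+7+8+2+7 = 45
Denton - Juniper - North - Spruce - Milton - Oak - Elm - Denton: 6+9+6+7+6+2+9 = 45
Denton - Juniper - North - Spruce - Elm - Milton - Oak - Denton: 6+9+6+10+8+6+7 = 52
Denton - Juniper - North - Spruce - Elm - Oak - Milton - Denton: 6+9+6+10+2+6+5 = 44
Denton - Juniper - North - Spruce - Oak - Milton - Elm - Denton: 6+9+6+8+6+8+9 = 52
Denton - Juniper - North - Spruce - Oak - Elm - Milton - Denton: 6+9+6+8+2+8+5 = 44
Denton - Juniper - North - Milton - Spruce - Elm - Oak - Denton: 6+9+2+7+10+2+7 = 43
Denton - Juniper - North - Milton - Spruce - Oak - Elm - Denton: 6+9+2+7+8+2+9 = 43
… (352 more)
Denton - North - Milton - Elm - Oak - Juniper - Spruce - Denton: 4+2+8+2+10+4+2 = 32  ← best
The minimum is 32.
One optimal route: Denton → North → Milton → Elm → Oak → Juniper → Spruce → Denton (or its reverse).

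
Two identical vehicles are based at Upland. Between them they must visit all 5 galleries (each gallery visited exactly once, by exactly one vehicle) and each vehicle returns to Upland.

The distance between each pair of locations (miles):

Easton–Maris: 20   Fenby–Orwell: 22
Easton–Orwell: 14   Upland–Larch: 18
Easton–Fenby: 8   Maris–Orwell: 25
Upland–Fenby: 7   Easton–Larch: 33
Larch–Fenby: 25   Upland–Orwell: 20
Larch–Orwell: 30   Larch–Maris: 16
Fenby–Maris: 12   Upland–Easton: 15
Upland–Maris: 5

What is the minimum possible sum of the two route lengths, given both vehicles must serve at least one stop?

Check every non-empty split of the stops between the two vehicles; for each half take its own optimal tour:
  {Easton} + {Larch, Fenby, Maris, Orwell}: 30 + 80 = 110
  {Larch} + {Easton, Fenby, Maris, Orwell}: 36 + 59 = 95
  {Easton, Larch} + {Fenby, Maris, Orwell}: 66 + 59 = 125
  {Fenby} + {Easton, Larch, Maris, Orwell}: 14 + 80 = 94
  {Easton, Fenby} + {Larch, Maris, Orwell}: 30 + 71 = 101
  {Larch, Fenby} + {Easton, Maris, Orwell}: 50 + 59 = 109
  … (15 splits in total)
  {Maris} + {Easton, Larch, Fenby, Orwell}: 10 + 77 = 87  ← best
Best: vehicle 1 Upland → Maris → Upland = 10; vehicle 2 Upland → Larch → Orwell → Easton → Fenby → Upland = 77; combined 87.

87 miles — the smallest possible combined total.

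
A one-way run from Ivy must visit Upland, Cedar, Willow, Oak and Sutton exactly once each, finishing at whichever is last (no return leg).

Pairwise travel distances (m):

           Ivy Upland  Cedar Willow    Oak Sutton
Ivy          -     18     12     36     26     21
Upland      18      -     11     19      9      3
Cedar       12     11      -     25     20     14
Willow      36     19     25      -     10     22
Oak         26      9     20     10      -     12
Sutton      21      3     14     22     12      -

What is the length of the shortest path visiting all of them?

Minimum one-way distance = 48 m.

There are 5! = 120 possible orderings.
Ivy - Upland - Cedar - Willow - Oak - Sutton: 18+11+25+10+12 = 76
Ivy - Upland - Cedar - Willow - Sutton - Oak: 18+11+25+22+12 = 88
Ivy - Upland - Cedar - Oak - Willow - Sutton: 18+11+20+10+22 = 81
Ivy - Upland - Cedar - Oak - Sutton - Willow: 18+11+20+12+22 = 83
Ivy - Upland - Cedar - Sutton - Willow - Oak: 18+11+14+22+10 = 75
Ivy - Upland - Cedar - Sutton - Oak - Willow: 18+11+14+12+10 = 65
Ivy - Upland - Willow - Cedar - Oak - Sutton: 18+19+25+20+12 = 94
Ivy - Upland - Willow - Cedar - Sutton - Oak: 18+19+25+14+12 = 88
Ivy - Upland - Willow - Oak - Cedar - Sutton: 18+19+10+20+14 = 81
Ivy - Upland - Willow - Oak - Sutton - Cedar: 18+19+10+12+14 = 73
Ivy - Upland - Willow - Sutton - Cedar - Oak: 18+19+22+14+20 = 93
Ivy - Upland - Willow - Sutton - Oak - Cedar: 18+19+22+12+20 = 91
Ivy - Upland - Oak - Cedar - Willow - Sutton: 18+9+20+25+22 = 94
Ivy - Upland - Oak - Cedar - Sutton - Willow: 18+9+20+14+22 = 83
… (106 more)
Ivy - Cedar - Upland - Sutton - Oak - Willow: 12+11+3+12+10 = 48  ← best
The minimum is 48.
One shortest path: Ivy → Cedar → Upland → Sutton → Oak → Willow.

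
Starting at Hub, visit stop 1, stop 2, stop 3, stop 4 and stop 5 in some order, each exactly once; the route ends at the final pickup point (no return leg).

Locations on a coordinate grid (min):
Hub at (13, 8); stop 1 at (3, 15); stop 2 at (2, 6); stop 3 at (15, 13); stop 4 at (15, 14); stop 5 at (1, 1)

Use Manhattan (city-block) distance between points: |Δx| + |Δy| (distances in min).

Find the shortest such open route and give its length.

Minimum one-way distance = 37 min.

There are 5! = 120 possible orderings.
Hub→stop 1→stop 2→stop 3→stop 4→stop 5: 17+10+20+1+27 = 75
Hub→stop 1→stop 2→stop 3→stop 5→stop 4: 17+10+20+26+27 = 100
Hub→stop 1→stop 2→stop 4→stop 3→stop 5: 17+10+21+1+26 = 75
Hub→stop 1→stop 2→stop 4→stop 5→stop 3: 17+10+21+27+26 = 101
Hub→stop 1→stop 2→stop 5→stop 3→stop 4: 17+10+6+26+1 = 60
Hub→stop 1→stop 2→stop 5→stop 4→stop 3: 17+10+6+27+1 = 61
Hub→stop 1→stop 3→stop 2→stop 4→stop 5: 17+14+20+21+27 = 99
Hub→stop 1→stop 3→stop 2→stop 5→stop 4: 17+14+20+6+27 = 84
Hub→stop 1→stop 3→stop 4→stop 2→stop 5: 17+14+1+21+6 = 59
Hub→stop 1→stop 3→stop 4→stop 5→stop 2: 17+14+1+27+6 = 65
Hub→stop 1→stop 3→stop 5→stop 2→stop 4: 17+14+26+6+21 = 84
Hub→stop 1→stop 3→stop 5→stop 4→stop 2: 17+14+26+27+21 = 105
Hub→stop 1→stop 4→stop 2→stop 3→stop 5: 17+13+21+20+26 = 97
Hub→stop 1→stop 4→stop 2→stop 5→stop 3: 17+13+21+6+26 = 83
… (106 more)
Hub→stop 3→stop 4→stop 1→stop 2→stop 5: 7+1+13+10+6 = 37  ← best
The minimum is 37.
One shortest path: Hub → stop 3 → stop 4 → stop 1 → stop 2 → stop 5.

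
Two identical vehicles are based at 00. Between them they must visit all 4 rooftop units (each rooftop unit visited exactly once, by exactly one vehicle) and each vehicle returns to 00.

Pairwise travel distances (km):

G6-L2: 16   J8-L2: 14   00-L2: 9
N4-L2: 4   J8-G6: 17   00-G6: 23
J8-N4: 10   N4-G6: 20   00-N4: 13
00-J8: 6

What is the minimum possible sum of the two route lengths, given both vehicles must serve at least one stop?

Minimum combined distance: 68 km.

Check every non-empty split of the stops between the two vehicles; for each half take its own optimal tour:
  {J8} + {N4, G6, L2}: 12 + 56 = 68
  {N4} + {J8, G6, L2}: 26 + 48 = 74
  {J8, N4} + {G6, L2}: 29 + 48 = 77
  {G6} + {J8, N4, L2}: 46 + 29 = 75
  {J8, G6} + {N4, L2}: 46 + 26 = 72
  {N4, G6} + {J8, L2}: 56 + 29 = 85
  … (7 splits in total)
Best: vehicle 1 00 → J8 → 00 = 12; vehicle 2 00 → N4 → L2 → G6 → 00 = 56; combined 68.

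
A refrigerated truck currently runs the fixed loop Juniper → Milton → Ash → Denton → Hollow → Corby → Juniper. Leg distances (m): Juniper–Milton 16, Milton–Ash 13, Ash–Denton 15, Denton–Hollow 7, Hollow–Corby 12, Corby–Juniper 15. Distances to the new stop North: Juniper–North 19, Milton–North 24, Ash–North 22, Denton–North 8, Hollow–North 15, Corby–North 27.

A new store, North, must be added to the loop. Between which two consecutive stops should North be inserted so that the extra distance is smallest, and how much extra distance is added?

Minimum extra distance: 15 m, inserting North between Ash and Denton.

Insertion cost between consecutive stops i–j is d(i,North) + d(North,j) − d(i,j):
  between Juniper and Milton: 19 + 24 − 16 = 27
  between Milton and Ash: 24 + 22 − 13 = 33
  between Ash and Denton: 22 + 8 − 15 = 15
  between Denton and Hollow: 8 + 15 − 7 = 16
  between Hollow and Corby: 15 + 27 − 12 = 30
  between Corby and Juniper: 27 + 19 − 15 = 31
Cheapest insertion is between Ash and Denton, adding 15.
New total = 78 + 15 = 93.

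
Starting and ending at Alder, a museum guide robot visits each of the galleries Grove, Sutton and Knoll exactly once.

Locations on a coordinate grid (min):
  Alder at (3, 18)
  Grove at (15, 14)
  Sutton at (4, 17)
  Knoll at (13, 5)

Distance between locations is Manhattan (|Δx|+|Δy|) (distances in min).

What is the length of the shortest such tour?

Shortest round trip = 50 min.

With 3 stops there are 3!/2 = 3 distinct round trips (a route and its reverse cost the same).
Alder→Grove→Sutton→Knoll→Alder: 16+14+21+23 = 74
Alder→Grove→Knoll→Sutton→Alder: 16+11+21+2 = 50
Alder→Sutton→Grove→Knoll→Alder: 2+14+11+23 = 50
The minimum is 50.
One optimal route: Alder → Grove → Knoll → Sutton → Alder (or its reverse).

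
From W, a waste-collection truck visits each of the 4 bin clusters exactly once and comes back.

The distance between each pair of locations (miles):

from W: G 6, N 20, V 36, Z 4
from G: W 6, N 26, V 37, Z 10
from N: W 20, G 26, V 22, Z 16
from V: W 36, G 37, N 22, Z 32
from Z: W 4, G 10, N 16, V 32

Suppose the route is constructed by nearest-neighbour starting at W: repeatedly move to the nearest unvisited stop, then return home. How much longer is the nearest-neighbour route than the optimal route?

Excess over optimum: 13 miles.

From W: Z=4, G=6, N=20, V=36 → choose Z (4).
From Z: G=10, N=16, V=32 → choose G (10).
From G: N=26, V=37 → choose N (26).
From N: V=22 → choose V (22).
NN route W → Z → G → N → V → W costs 98.
Optimal: W → G → V → N → Z → W costs 85 (by enumerating all 12 distinct tours).
Excess = 98 − 85 = 13.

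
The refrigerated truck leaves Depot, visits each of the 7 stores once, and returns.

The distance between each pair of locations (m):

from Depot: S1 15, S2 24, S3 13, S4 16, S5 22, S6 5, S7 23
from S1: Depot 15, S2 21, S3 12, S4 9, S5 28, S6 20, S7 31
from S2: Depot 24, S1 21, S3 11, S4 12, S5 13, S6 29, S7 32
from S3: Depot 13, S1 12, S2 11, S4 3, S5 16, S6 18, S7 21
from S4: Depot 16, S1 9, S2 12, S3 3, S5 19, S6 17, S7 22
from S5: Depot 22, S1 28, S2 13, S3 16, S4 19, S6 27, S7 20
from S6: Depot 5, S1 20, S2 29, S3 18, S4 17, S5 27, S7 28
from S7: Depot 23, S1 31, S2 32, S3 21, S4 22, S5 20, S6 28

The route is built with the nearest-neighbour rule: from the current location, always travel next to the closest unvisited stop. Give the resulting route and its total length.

Depot → [S6:5 / S3:13 / S1:15 / S4:16 / S5:22 / S7:23 / S2:24] → S6 (5)
S6 → [S4:17 / S3:18 / S1:20 / S5:27 / S7:28 / S2:29] → S4 (17)
S4 → [S3:3 / S1:9 / S2:12 / S5:19 / S7:22] → S3 (3)
S3 → [S2:11 / S1:12 / S5:16 / S7:21] → S2 (11)
S2 → [S5:13 / S1:21 / S7:32] → S5 (13)
S5 → [S7:20 / S1:28] → S7 (20)
S7 → [S1:31] → S1 (31)
Return S1→Depot: 15.
Total = 5 + 17 + 3 + 11 + 13 + 20 + 31 + 15 = 115.

Nearest-neighbour total = 115 m; route Depot → S6 → S4 → S3 → S2 → S5 → S7 → S1 → Depot.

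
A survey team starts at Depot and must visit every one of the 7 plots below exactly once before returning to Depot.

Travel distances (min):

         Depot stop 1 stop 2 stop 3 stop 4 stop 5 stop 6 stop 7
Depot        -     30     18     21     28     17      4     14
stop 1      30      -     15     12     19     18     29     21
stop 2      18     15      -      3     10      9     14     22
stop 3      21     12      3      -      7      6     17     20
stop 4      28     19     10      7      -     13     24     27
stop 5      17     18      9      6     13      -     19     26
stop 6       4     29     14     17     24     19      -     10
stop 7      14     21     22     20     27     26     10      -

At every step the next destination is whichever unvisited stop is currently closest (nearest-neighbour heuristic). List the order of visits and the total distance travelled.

108 min along Depot → stop 6 → stop 7 → stop 3 → stop 2 → stop 5 → stop 4 → stop 1 → Depot.

From Depot: distances to unvisited — stop 6=4, stop 7=14, stop 5=17, stop 2=18, stop 3=21, stop 4=28, stop 1=30. Nearest is stop 6 (4).
From stop 6: distances to unvisited — stop 7=10, stop 2=14, stop 3=17, stop 5=19, stop 4=24, stop 1=29. Nearest is stop 7 (10).
From stop 7: distances to unvisited — stop 3=20, stop 1=21, stop 2=22, stop 5=26, stop 4=27. Nearest is stop 3 (20).
From stop 3: distances to unvisited — stop 2=3, stop 5=6, stop 4=7, stop 1=12. Nearest is stop 2 (3).
From stop 2: distances to unvisited — stop 5=9, stop 4=10, stop 1=15. Nearest is stop 5 (9).
From stop 5: distances to unvisited — stop 4=13, stop 1=18. Nearest is stop 4 (13).
From stop 4: distances to unvisited — stop 1=19. Nearest is stop 1 (19).
Return stop 1→Depot: 30.
Total = 4 + 10 + 20 + 3 + 9 + 13 + 19 + 30 = 108.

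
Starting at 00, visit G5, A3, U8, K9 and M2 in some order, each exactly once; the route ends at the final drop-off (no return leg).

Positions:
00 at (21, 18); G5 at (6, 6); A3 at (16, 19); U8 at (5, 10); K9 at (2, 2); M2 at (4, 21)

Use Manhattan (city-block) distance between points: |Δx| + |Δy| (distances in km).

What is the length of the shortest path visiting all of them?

45 km — the minimum one-way total.

There are 5! = 120 possible orderings.
00 → G5 → A3 → U8 → K9 → M2: 27+23+20+11+21 = 102
00 → G5 → A3 → U8 → M2 → K9: 27+23+20+12+21 = 103
00 → G5 → A3 → K9 → U8 → M2: 27+23+31+11+12 = 104
00 → G5 → A3 → K9 → M2 → U8: 27+23+31+21+12 = 114
00 → G5 → A3 → M2 → U8 → K9: 27+23+14+12+11 = 87
00 → G5 → A3 → M2 → K9 → U8: 27+23+14+21+11 = 96
00 → G5 → U8 → A3 → K9 → M2: 27+5+20+31+21 = 104
00 → G5 → U8 → A3 → M2 → K9: 27+5+20+14+21 = 87
00 → G5 → U8 → K9 → A3 → M2: 27+5+11+31+14 = 88
00 → G5 → U8 → K9 → M2 → A3: 27+5+11+21+14 = 78
00 → G5 → U8 → M2 → A3 → K9: 27+5+12+14+31 = 89
00 → G5 → U8 → M2 → K9 → A3: 27+5+12+21+31 = 96
00 → G5 → K9 → A3 → U8 → M2: 27+8+31+20+12 = 98
00 → G5 → K9 → A3 → M2 → U8: 27+8+31+14+12 = 92
… (106 more)
00 → A3 → M2 → U8 → G5 → K9: 6+14+12+5+8 = 45  ← best
The minimum is 45.
One shortest path: 00 → A3 → M2 → U8 → G5 → K9.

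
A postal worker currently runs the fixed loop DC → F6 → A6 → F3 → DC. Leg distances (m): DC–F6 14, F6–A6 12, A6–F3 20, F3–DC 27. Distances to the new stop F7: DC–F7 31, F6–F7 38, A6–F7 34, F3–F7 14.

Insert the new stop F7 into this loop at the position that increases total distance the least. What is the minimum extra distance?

+18 m — insert F7 between F3 and DC.

Insertion cost between consecutive stops i–j is d(i,F7) + d(F7,j) − d(i,j):
  between DC and F6: 31 + 38 − 14 = 55
  between F6 and A6: 38 + 34 − 12 = 60
  between A6 and F3: 34 + 14 − 20 = 28
  between F3 and DC: 14 + 31 − 27 = 18
Cheapest insertion is between F3 and DC, adding 18.
New total = 73 + 18 = 91.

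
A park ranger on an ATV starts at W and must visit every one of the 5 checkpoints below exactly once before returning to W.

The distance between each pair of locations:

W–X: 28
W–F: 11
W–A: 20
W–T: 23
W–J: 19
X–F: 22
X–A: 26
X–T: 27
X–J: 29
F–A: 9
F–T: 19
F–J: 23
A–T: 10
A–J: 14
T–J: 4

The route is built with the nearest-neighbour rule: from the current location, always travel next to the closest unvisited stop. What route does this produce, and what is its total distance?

Total distance 91 via the nearest-neighbour route W → F → A → T → J → X → W.

From W: distances to unvisited — F=11, J=19, A=20, T=23, X=28. Nearest is F (11).
From F: distances to unvisited — A=9, T=19, X=22, J=23. Nearest is A (9).
From A: distances to unvisited — T=10, J=14, X=26. Nearest is T (10).
From T: distances to unvisited — J=4, X=27. Nearest is J (4).
From J: distances to unvisited — X=29. Nearest is X (29).
Return X→W: 28.
Total = 11 + 9 + 10 + 4 + 29 + 28 = 91.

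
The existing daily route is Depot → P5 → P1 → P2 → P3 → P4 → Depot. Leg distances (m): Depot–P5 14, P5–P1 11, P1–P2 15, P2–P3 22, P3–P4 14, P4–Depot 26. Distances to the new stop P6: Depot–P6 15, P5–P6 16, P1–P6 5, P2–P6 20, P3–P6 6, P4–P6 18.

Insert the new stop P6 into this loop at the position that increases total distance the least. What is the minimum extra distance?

Insertion cost between consecutive stops i–j is d(i,P6) + d(P6,j) − d(i,j):
  between Depot and P5: 15 + 16 − 14 = 17
  between P5 and P1: 16 + 5 − 11 = 10
  between P1 and P2: 5 + 20 − 15 = 10
  between P2 and P3: 20 + 6 − 22 = 4
  between P3 and P4: 6 + 18 − 14 = 10
  between P4 and Depot: 18 + 15 − 26 = 7
Cheapest insertion is between P2 and P3, adding 4.
New total = 102 + 4 = 106.

+4 m — insert P6 between P2 and P3.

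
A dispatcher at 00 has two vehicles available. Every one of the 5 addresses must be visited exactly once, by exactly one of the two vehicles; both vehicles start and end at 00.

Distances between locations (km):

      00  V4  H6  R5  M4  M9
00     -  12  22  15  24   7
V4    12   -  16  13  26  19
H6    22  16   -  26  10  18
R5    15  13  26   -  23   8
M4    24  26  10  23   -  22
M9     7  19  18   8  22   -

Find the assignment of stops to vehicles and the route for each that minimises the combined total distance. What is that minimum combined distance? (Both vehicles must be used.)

90 km — the smallest possible combined total.

Try each way of splitting the stops between the two vehicles (each non-empty) and, for each split, find the best tour for each vehicle:
  {V4} + {H6, R5, M4, M9}: 24 + 70 = 94
  {H6} + {V4, R5, M4, M9}: 44 + 76 = 120
  {V4, H6} + {R5, M4, M9}: 50 + 62 = 112
  {R5} + {V4, H6, M4, M9}: 30 + 67 = 97
  {V4, R5} + {H6, M4, M9}: 40 + 59 = 99
  {H6, R5} + {V4, M4, M9}: 63 + 67 = 130
  … (15 splits in total)
  {V4, H6, R5, M4} + {M9}: 76 + 14 = 90  ← best
Best: vehicle 1 00 → V4 → H6 → M4 → R5 → 00 = 76; vehicle 2 00 → M9 → 00 = 14; combined 90.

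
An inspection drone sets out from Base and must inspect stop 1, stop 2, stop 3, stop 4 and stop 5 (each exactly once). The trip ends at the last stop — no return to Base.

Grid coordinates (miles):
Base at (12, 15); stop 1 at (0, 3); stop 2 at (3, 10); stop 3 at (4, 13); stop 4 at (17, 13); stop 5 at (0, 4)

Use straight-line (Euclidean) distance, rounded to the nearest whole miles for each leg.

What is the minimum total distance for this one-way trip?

29 miles — the minimum one-way total.

There are 5! = 120 possible orderings.
Base → stop 1 → stop 2 → stop 3 → stop 4 → stop 5: 17+8+3+13+19 = 60
Base → stop 1 → stop 2 → stop 3 → stop 5 → stop 4: 17+8+3+10+19 = 57
Base → stop 1 → stop 2 → stop 4 → stop 3 → stop 5: 17+8+14+13+10 = 62
Base → stop 1 → stop 2 → stop 4 → stop 5 → stop 3: 17+8+14+19+10 = 68
Base → stop 1 → stop 2 → stop 5 → stop 3 → stop 4: 17+8+7+10+13 = 55
Base → stop 1 → stop 2 → stop 5 → stop 4 → stop 3: 17+8+7+19+13 = 64
Base → stop 1 → stop 3 → stop 2 → stop 4 → stop 5: 17+11+3+14+19 = 64
Base → stop 1 → stop 3 → stop 2 → stop 5 → stop 4: 17+11+3+7+19 = 57
Base → stop 1 → stop 3 → stop 4 → stop 2 → stop 5: 17+11+13+14+7 = 62
Base → stop 1 → stop 3 → stop 4 → stop 5 → stop 2: 17+11+13+19+7 = 67
Base → stop 1 → stop 3 → stop 5 → stop 2 → stop 4: 17+11+10+7+14 = 59
Base → stop 1 → stop 3 → stop 5 → stop 4 → stop 2: 17+11+10+19+14 = 71
Base → stop 1 → stop 4 → stop 2 → stop 3 → stop 5: 17+20+14+3+10 = 64
Base → stop 1 → stop 4 → stop 2 → stop 5 → stop 3: 17+20+14+7+10 = 68
… (106 more)
Base → stop 4 → stop 3 → stop 2 → stop 5 → stop 1: 5+13+3+7+1 = 29  ← best
The minimum is 29.
One shortest path: Base → stop 4 → stop 3 → stop 2 → stop 5 → stop 1.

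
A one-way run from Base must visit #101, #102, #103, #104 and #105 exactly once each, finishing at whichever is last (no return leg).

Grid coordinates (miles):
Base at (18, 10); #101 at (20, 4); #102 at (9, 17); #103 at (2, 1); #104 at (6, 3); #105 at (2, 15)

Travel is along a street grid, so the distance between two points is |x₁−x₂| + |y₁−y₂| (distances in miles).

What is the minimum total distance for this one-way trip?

Minimum one-way distance = 52 miles.

There are 5! = 120 possible orderings.
Base - #101 - #102 - #103 - #104 - #105: 8+24+23+6+16 = 77
Base - #101 - #102 - #103 - #105 - #104: 8+24+23+14+16 = 85
Base - #101 - #102 - #104 - #103 - #105: 8+24+17+6+14 = 69
Base - #101 - #102 - #104 - #105 - #103: 8+24+17+16+14 = 79
Base - #101 - #102 - #105 - #103 - #104: 8+24+9+14+6 = 61
Base - #101 - #102 - #105 - #104 - #103: 8+24+9+16+6 = 63
Base - #101 - #103 - #102 - #104 - #105: 8+21+23+17+16 = 85
Base - #101 - #103 - #102 - #105 - #104: 8+21+23+9+16 = 77
Base - #101 - #103 - #104 - #102 - #105: 8+21+6+17+9 = 61
Base - #101 - #103 - #104 - #105 - #102: 8+21+6+16+9 = 60
Base - #101 - #103 - #105 - #102 - #104: 8+21+14+9+17 = 69
Base - #101 - #103 - #105 - #104 - #102: 8+21+14+16+17 = 76
Base - #101 - #104 - #102 - #103 - #105: 8+15+17+23+14 = 77
Base - #101 - #104 - #102 - #105 - #103: 8+15+17+9+14 = 63
… (106 more)
Base - #101 - #104 - #103 - #105 - #102: 8+15+6+14+9 = 52  ← best
The minimum is 52.
One shortest path: Base → #101 → #104 → #103 → #105 → #102.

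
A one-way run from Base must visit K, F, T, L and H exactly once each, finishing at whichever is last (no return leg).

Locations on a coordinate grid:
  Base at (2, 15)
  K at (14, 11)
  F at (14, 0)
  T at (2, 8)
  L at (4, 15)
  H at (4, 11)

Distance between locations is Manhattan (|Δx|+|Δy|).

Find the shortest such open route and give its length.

Shortest open route: 37.

There are 5! = 120 possible orderings.
Base → K → F → T → L → H: 16+11+20+9+4 = 60
Base → K → F → T → H → L: 16+11+20+5+4 = 56
Base → K → F → L → T → H: 16+11+25+9+5 = 66
Base → K → F → L → H → T: 16+11+25+4+5 = 61
Base → K → F → H → T → L: 16+11+21+5+9 = 62
Base → K → F → H → L → T: 16+11+21+4+9 = 61
Base → K → T → F → L → H: 16+15+20+25+4 = 80
Base → K → T → F → H → L: 16+15+20+21+4 = 76
Base → K → T → L → F → H: 16+15+9+25+21 = 86
Base → K → T → L → H → F: 16+15+9+4+21 = 65
Base → K → T → H → F → L: 16+15+5+21+25 = 82
Base → K → T → H → L → F: 16+15+5+4+25 = 65
Base → K → L → F → T → H: 16+14+25+20+5 = 80
Base → K → L → F → H → T: 16+14+25+21+5 = 81
… (106 more)
Base → L → T → H → K → F: 2+9+5+10+11 = 37  ← best
The minimum is 37.
One shortest path: Base → L → T → H → K → F.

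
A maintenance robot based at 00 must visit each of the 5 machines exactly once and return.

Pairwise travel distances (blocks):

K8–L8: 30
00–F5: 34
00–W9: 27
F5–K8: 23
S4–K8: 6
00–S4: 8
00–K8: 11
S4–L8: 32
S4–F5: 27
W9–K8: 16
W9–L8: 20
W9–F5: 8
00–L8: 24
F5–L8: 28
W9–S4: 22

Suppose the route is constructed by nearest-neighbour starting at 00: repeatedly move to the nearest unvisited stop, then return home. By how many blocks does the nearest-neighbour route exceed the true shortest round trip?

The nearest-neighbour route is 1 blocks longer than optimal.

From 00: S4=8, K8=11, L8=24, W9=27, F5=34 → choose S4 (8).
From S4: K8=6, W9=22, F5=27, L8=32 → choose K8 (6).
From K8: W9=16, F5=23, L8=30 → choose W9 (16).
From W9: F5=8, L8=20 → choose F5 (8).
From F5: L8=28 → choose L8 (28).
NN route 00 → S4 → K8 → W9 → F5 → L8 → 00 costs 90.
Optimal: 00 → S4 → K8 → F5 → W9 → L8 → 00 costs 89 (by enumerating all 60 distinct tours).
Excess = 90 − 89 = 1.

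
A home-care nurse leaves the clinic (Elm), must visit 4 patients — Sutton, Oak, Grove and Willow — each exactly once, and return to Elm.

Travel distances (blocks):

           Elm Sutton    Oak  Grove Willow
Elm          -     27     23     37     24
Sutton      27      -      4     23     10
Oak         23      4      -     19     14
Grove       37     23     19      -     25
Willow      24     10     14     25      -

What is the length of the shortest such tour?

Shortest round trip = 94 blocks.

Elm-Sutton-Oak-Grove-Willow-Elm: 27+4+19+25+24 = 99
Elm-Sutton-Oak-Willow-Grove-Elm: 27+4+14+25+37 = 107
Elm-Sutton-Grove-Oak-Willow-Elm: 27+23+19+14+24 = 107
Elm-Sutton-Grove-Willow-Oak-Elm: 27+23+25+14+23 = 112
Elm-Sutton-Willow-Oak-Grove-Elm: 27+10+14+19+37 = 107
Elm-Sutton-Willow-Grove-Oak-Elm: 27+10+25+19+23 = 104
Elm-Oak-Sutton-Grove-Willow-Elm: 23+4+23+25+24 = 99
Elm-Oak-Sutton-Willow-Grove-Elm: 23+4+10+25+37 = 99
Elm-Oak-Grove-Sutton-Willow-Elm: 23+19+23+10+24 = 99
Elm-Oak-Willow-Sutton-Grove-Elm: 23+14+10+23+37 = 107
Elm-Grove-Sutton-Oak-Willow-Elm: 37+23+4+14+24 = 102
Elm-Grove-Oak-Sutton-Willow-Elm: 37+19+4+10+24 = 94
The minimum is 94.
One optimal route: Elm → Grove → Oak → Sutton → Willow → Elm (or its reverse).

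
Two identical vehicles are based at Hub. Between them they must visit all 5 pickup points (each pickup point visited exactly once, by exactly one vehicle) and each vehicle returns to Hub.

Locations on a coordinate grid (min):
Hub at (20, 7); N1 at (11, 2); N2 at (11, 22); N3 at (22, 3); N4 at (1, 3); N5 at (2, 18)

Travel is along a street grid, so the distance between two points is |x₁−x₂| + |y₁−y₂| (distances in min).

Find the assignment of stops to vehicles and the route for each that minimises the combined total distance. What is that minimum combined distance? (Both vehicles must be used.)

90 min — the smallest possible combined total.

Try each way of splitting the stops between the two vehicles (each non-empty) and, for each split, find the best tour for each vehicle:
  {N1} + {N2, N3, N4, N5}: 28 + 80 = 108
  {N2} + {N1, N3, N4, N5}: 48 + 74 = 122
  {N1, N2} + {N3, N4, N5}: 58 + 72 = 130
  {N3} + {N1, N2, N4, N5}: 12 + 78 = 90
  {N1, N3} + {N2, N4, N5}: 32 + 76 = 108
  {N2, N3} + {N1, N4, N5}: 60 + 70 = 130
  … (15 splits in total)
Best: vehicle 1 Hub → N3 → Hub = 12; vehicle 2 Hub → N1 → N4 → N5 → N2 → Hub = 78; combined 90.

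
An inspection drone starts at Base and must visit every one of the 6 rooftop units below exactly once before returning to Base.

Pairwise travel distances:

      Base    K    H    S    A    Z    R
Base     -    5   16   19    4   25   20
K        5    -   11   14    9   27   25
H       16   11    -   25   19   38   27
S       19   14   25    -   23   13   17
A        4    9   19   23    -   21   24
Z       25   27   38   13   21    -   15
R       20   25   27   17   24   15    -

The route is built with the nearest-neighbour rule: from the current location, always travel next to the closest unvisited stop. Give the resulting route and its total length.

97 along Base → A → K → H → S → Z → R → Base.

At Base the remaining stops are A 4, K 5, H 16, S 19, R 20, Z 25; go to A.
At A the remaining stops are K 9, H 19, Z 21, S 23, R 24; go to K.
At K the remaining stops are H 11, S 14, R 25, Z 27; go to H.
At H the remaining stops are S 25, R 27, Z 38; go to S.
At S the remaining stops are Z 13, R 17; go to Z.
At Z the remaining stops are R 15; go to R.
Return R→Base: 20.
Total = 4 + 9 + 11 + 25 + 13 + 15 + 20 = 97.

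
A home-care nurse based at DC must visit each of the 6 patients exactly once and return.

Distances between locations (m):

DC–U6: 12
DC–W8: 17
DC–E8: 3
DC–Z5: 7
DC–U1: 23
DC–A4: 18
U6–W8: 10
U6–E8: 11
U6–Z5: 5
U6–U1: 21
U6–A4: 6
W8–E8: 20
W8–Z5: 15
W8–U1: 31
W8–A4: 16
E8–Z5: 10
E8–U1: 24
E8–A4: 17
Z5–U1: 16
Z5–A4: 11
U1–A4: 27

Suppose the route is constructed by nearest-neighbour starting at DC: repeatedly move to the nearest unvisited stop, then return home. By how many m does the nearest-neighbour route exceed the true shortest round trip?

From DC: E8=3, Z5=7, U6=12, W8=17, A4=18, U1=23 → choose E8 (3).
From E8: Z5=10, U6=11, A4=17, W8=20, U1=24 → choose Z5 (10).
From Z5: U6=5, A4=11, W8=15, U1=16 → choose U6 (5).
From U6: A4=6, W8=10, U1=21 → choose A4 (6).
From A4: W8=16, U1=27 → choose W8 (16).
From W8: U1=31 → choose U1 (31).
NN route DC → E8 → Z5 → U6 → A4 → W8 → U1 → DC costs 94.
Optimal: DC → W8 → U6 → A4 → Z5 → U1 → E8 → DC costs 87 (by enumerating all 360 distinct tours).
Excess = 94 − 87 = 7.

Excess over optimum: 7 m.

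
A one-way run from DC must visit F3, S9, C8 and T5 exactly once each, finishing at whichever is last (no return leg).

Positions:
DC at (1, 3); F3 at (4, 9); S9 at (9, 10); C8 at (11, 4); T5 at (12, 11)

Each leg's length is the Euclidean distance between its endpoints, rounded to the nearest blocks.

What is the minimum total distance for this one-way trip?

There are 4! = 24 possible orderings.
DC→F3→S9→C8→T5: 7+5+6+7 = 25
DC→F3→S9→T5→C8: 7+5+3+7 = 22
DC→F3→C8→S9→T5: 7+9+6+3 = 25
DC→F3→C8→T5→S9: 7+9+7+3 = 26
DC→F3→T5→S9→C8: 7+8+3+6 = 24
DC→F3→T5→C8→S9: 7+8+7+6 = 28
DC→S9→F3→C8→T5: 11+5+9+7 = 32
DC→S9→F3→T5→C8: 11+5+8+7 = 31
DC→S9→C8→F3→T5: 11+6+9+8 = 34
DC→S9→C8→T5→F3: 11+6+7+8 = 32
DC→S9→T5→F3→C8: 11+3+8+9 = 31
DC→S9→T5→C8→F3: 11+3+7+9 = 30
DC→C8→F3→S9→T5: 10+9+5+3 = 27
DC→C8→F3→T5→S9: 10+9+8+3 = 30
… (10 more)
The minimum is 22.
One shortest path: DC → F3 → S9 → T5 → C8.

22 blocks — the minimum one-way total.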